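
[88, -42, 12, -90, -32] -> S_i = Random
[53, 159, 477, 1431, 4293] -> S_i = 53*3^i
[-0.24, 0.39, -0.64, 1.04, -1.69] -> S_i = -0.24*(-1.63)^i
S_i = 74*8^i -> [74, 592, 4736, 37888, 303104]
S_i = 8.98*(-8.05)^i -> [8.98, -72.29, 581.93, -4684.51, 37710.29]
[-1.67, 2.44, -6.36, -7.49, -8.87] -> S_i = Random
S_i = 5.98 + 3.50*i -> [5.98, 9.48, 12.98, 16.48, 19.98]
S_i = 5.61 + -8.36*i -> [5.61, -2.75, -11.11, -19.47, -27.83]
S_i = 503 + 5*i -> [503, 508, 513, 518, 523]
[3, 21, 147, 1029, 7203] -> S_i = 3*7^i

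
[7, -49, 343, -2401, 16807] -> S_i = 7*-7^i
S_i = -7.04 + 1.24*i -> [-7.04, -5.8, -4.56, -3.32, -2.08]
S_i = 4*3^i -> [4, 12, 36, 108, 324]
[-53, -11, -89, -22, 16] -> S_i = Random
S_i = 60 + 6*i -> [60, 66, 72, 78, 84]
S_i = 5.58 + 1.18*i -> [5.58, 6.76, 7.94, 9.12, 10.3]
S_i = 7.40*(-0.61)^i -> [7.4, -4.51, 2.75, -1.68, 1.02]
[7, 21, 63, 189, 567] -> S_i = 7*3^i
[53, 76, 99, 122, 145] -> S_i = 53 + 23*i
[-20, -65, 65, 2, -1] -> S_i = Random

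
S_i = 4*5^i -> [4, 20, 100, 500, 2500]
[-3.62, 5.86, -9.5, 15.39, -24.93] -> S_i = -3.62*(-1.62)^i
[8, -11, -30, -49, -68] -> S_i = 8 + -19*i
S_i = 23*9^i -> [23, 207, 1863, 16767, 150903]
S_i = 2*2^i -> [2, 4, 8, 16, 32]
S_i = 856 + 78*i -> [856, 934, 1012, 1090, 1168]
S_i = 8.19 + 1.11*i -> [8.19, 9.3, 10.41, 11.52, 12.63]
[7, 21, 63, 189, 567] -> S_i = 7*3^i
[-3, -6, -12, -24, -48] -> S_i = -3*2^i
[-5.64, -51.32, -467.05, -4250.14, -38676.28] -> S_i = -5.64*9.10^i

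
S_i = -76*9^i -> [-76, -684, -6156, -55404, -498636]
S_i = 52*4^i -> [52, 208, 832, 3328, 13312]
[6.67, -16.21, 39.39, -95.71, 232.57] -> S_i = 6.67*(-2.43)^i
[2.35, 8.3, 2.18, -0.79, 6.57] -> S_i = Random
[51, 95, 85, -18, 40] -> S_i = Random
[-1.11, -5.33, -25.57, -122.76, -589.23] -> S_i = -1.11*4.80^i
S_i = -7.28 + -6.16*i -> [-7.28, -13.44, -19.6, -25.76, -31.92]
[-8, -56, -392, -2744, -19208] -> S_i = -8*7^i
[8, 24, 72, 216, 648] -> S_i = 8*3^i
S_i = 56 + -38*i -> [56, 18, -20, -58, -96]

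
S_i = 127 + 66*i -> [127, 193, 259, 325, 391]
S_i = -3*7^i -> [-3, -21, -147, -1029, -7203]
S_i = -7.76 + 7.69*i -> [-7.76, -0.07, 7.62, 15.31, 23.0]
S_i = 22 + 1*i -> [22, 23, 24, 25, 26]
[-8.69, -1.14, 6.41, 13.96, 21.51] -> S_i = -8.69 + 7.55*i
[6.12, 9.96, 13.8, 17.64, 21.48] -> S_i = 6.12 + 3.84*i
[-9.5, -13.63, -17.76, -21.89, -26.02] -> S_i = -9.50 + -4.13*i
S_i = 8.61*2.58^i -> [8.61, 22.21, 57.31, 147.86, 381.49]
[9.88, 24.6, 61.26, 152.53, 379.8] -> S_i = 9.88*2.49^i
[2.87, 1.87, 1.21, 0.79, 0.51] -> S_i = 2.87*0.65^i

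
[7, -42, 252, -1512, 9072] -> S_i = 7*-6^i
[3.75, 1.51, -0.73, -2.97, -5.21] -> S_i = 3.75 + -2.24*i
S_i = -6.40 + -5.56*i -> [-6.4, -11.96, -17.52, -23.08, -28.64]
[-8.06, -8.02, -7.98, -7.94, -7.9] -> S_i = -8.06 + 0.04*i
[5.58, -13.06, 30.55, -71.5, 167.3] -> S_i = 5.58*(-2.34)^i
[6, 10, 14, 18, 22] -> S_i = 6 + 4*i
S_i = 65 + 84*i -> [65, 149, 233, 317, 401]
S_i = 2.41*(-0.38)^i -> [2.41, -0.92, 0.35, -0.13, 0.05]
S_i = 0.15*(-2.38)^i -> [0.15, -0.36, 0.85, -2.02, 4.81]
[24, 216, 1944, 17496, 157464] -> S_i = 24*9^i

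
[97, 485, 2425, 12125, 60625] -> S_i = 97*5^i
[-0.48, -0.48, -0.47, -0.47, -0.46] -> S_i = -0.48*0.99^i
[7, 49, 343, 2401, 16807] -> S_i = 7*7^i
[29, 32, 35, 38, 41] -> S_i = 29 + 3*i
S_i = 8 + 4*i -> [8, 12, 16, 20, 24]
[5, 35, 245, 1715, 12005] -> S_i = 5*7^i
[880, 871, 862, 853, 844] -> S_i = 880 + -9*i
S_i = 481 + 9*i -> [481, 490, 499, 508, 517]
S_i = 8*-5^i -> [8, -40, 200, -1000, 5000]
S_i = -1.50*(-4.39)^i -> [-1.5, 6.58, -28.91, 126.91, -557.12]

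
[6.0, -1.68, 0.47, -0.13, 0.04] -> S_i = 6.00*(-0.28)^i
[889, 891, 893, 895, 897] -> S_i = 889 + 2*i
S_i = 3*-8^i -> [3, -24, 192, -1536, 12288]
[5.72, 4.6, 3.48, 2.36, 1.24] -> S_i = 5.72 + -1.12*i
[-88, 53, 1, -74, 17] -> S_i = Random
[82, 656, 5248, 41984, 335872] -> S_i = 82*8^i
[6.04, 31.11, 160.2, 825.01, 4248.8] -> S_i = 6.04*5.15^i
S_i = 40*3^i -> [40, 120, 360, 1080, 3240]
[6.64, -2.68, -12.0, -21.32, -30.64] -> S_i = 6.64 + -9.32*i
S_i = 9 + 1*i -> [9, 10, 11, 12, 13]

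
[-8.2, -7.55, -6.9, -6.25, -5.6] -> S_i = -8.20 + 0.65*i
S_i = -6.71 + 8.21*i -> [-6.71, 1.5, 9.71, 17.92, 26.13]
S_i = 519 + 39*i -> [519, 558, 597, 636, 675]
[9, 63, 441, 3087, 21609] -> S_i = 9*7^i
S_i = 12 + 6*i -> [12, 18, 24, 30, 36]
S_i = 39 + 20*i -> [39, 59, 79, 99, 119]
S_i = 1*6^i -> [1, 6, 36, 216, 1296]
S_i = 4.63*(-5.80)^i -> [4.63, -26.85, 155.75, -903.37, 5239.54]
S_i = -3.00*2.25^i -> [-3.0, -6.75, -15.19, -34.17, -76.89]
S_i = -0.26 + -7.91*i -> [-0.26, -8.17, -16.08, -23.99, -31.9]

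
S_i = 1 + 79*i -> [1, 80, 159, 238, 317]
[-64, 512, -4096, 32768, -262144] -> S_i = -64*-8^i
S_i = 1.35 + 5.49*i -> [1.35, 6.84, 12.33, 17.82, 23.31]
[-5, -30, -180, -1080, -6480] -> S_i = -5*6^i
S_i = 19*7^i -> [19, 133, 931, 6517, 45619]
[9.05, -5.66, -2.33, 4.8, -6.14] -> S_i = Random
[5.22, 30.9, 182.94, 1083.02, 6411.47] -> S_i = 5.22*5.92^i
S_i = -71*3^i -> [-71, -213, -639, -1917, -5751]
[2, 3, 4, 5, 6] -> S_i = 2 + 1*i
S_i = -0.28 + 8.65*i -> [-0.28, 8.37, 17.02, 25.67, 34.32]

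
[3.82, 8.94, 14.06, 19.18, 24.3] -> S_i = 3.82 + 5.12*i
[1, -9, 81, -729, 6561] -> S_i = 1*-9^i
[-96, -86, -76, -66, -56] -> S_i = -96 + 10*i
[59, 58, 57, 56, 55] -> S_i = 59 + -1*i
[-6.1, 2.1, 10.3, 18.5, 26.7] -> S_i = -6.10 + 8.20*i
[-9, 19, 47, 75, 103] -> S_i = -9 + 28*i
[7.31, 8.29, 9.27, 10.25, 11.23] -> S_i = 7.31 + 0.98*i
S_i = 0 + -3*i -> [0, -3, -6, -9, -12]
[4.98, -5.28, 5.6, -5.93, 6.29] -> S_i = 4.98*(-1.06)^i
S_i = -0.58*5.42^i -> [-0.58, -3.14, -17.04, -92.35, -500.52]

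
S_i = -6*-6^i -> [-6, 36, -216, 1296, -7776]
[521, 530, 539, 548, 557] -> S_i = 521 + 9*i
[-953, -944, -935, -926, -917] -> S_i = -953 + 9*i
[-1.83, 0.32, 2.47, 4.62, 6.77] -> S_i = -1.83 + 2.15*i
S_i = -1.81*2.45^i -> [-1.81, -4.43, -10.86, -26.62, -65.21]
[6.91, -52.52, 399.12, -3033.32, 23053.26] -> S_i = 6.91*(-7.60)^i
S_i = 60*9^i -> [60, 540, 4860, 43740, 393660]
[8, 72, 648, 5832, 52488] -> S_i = 8*9^i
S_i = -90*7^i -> [-90, -630, -4410, -30870, -216090]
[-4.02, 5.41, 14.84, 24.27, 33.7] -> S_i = -4.02 + 9.43*i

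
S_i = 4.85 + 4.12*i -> [4.85, 8.97, 13.09, 17.21, 21.33]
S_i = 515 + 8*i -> [515, 523, 531, 539, 547]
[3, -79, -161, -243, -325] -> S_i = 3 + -82*i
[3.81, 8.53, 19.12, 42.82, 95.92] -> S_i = 3.81*2.24^i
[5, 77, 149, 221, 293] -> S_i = 5 + 72*i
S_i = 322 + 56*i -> [322, 378, 434, 490, 546]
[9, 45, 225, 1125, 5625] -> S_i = 9*5^i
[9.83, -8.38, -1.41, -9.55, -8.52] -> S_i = Random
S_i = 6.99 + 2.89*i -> [6.99, 9.88, 12.77, 15.66, 18.55]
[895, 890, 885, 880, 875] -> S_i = 895 + -5*i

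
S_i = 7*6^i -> [7, 42, 252, 1512, 9072]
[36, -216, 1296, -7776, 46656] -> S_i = 36*-6^i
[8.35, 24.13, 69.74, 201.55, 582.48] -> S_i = 8.35*2.89^i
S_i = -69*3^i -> [-69, -207, -621, -1863, -5589]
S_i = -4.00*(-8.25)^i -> [-4.0, 33.0, -272.25, 2246.06, -18530.02]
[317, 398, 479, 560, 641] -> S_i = 317 + 81*i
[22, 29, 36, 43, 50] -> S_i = 22 + 7*i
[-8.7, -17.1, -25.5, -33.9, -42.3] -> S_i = -8.70 + -8.40*i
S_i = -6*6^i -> [-6, -36, -216, -1296, -7776]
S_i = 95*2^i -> [95, 190, 380, 760, 1520]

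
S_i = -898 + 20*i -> [-898, -878, -858, -838, -818]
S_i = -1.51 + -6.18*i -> [-1.51, -7.69, -13.87, -20.05, -26.23]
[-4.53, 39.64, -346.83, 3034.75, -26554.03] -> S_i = -4.53*(-8.75)^i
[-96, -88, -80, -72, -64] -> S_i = -96 + 8*i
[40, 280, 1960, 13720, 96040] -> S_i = 40*7^i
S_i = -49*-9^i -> [-49, 441, -3969, 35721, -321489]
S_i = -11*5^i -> [-11, -55, -275, -1375, -6875]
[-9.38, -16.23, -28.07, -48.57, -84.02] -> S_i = -9.38*1.73^i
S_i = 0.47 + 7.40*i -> [0.47, 7.87, 15.27, 22.67, 30.07]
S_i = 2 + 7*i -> [2, 9, 16, 23, 30]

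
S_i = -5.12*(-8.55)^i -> [-5.12, 43.78, -374.28, 3200.14, -27361.15]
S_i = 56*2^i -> [56, 112, 224, 448, 896]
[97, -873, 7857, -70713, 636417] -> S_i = 97*-9^i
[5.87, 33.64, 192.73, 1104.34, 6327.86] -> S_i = 5.87*5.73^i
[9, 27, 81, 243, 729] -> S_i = 9*3^i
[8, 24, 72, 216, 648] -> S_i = 8*3^i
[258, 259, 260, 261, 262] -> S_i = 258 + 1*i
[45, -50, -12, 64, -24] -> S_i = Random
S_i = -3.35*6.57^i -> [-3.35, -22.01, -144.6, -950.04, -6241.75]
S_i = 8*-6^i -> [8, -48, 288, -1728, 10368]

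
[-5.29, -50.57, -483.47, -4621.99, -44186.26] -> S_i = -5.29*9.56^i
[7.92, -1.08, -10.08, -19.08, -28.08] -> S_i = 7.92 + -9.00*i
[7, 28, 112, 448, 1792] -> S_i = 7*4^i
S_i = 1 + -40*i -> [1, -39, -79, -119, -159]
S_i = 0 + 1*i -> [0, 1, 2, 3, 4]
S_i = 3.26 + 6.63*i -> [3.26, 9.89, 16.52, 23.15, 29.78]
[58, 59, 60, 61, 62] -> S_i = 58 + 1*i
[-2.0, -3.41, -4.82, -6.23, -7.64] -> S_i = -2.00 + -1.41*i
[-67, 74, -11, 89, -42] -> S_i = Random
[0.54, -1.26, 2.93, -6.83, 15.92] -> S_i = 0.54*(-2.33)^i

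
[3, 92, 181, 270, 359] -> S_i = 3 + 89*i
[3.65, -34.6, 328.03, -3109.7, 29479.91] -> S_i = 3.65*(-9.48)^i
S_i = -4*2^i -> [-4, -8, -16, -32, -64]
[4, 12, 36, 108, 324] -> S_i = 4*3^i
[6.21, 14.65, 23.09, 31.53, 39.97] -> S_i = 6.21 + 8.44*i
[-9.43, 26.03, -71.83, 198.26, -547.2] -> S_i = -9.43*(-2.76)^i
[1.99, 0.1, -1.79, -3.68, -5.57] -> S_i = 1.99 + -1.89*i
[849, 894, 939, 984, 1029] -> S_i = 849 + 45*i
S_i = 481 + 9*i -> [481, 490, 499, 508, 517]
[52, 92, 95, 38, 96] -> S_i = Random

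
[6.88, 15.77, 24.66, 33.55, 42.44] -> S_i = 6.88 + 8.89*i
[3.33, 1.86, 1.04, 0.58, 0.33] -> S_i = 3.33*0.56^i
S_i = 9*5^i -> [9, 45, 225, 1125, 5625]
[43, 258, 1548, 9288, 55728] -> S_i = 43*6^i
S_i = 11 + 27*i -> [11, 38, 65, 92, 119]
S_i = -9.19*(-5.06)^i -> [-9.19, 46.5, -235.3, 1190.6, -6024.45]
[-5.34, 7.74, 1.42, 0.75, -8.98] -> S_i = Random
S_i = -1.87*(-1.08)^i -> [-1.87, 2.02, -2.18, 2.36, -2.54]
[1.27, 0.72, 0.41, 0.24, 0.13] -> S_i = 1.27*0.57^i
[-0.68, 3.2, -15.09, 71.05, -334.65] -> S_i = -0.68*(-4.71)^i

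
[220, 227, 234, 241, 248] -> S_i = 220 + 7*i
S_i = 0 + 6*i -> [0, 6, 12, 18, 24]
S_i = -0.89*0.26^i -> [-0.89, -0.23, -0.06, -0.02, -0.0]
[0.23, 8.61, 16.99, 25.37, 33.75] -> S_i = 0.23 + 8.38*i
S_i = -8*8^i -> [-8, -64, -512, -4096, -32768]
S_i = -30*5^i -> [-30, -150, -750, -3750, -18750]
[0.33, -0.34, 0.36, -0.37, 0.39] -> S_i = 0.33*(-1.04)^i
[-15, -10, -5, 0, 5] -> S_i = -15 + 5*i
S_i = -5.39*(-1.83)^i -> [-5.39, 9.86, -18.05, 33.03, -60.45]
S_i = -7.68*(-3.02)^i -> [-7.68, 23.19, -70.04, 211.53, -638.84]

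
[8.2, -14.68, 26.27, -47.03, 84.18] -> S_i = 8.20*(-1.79)^i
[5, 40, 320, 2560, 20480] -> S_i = 5*8^i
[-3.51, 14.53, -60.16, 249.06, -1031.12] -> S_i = -3.51*(-4.14)^i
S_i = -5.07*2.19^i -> [-5.07, -11.1, -24.32, -53.25, -116.62]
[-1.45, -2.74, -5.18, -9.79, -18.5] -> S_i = -1.45*1.89^i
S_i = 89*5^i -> [89, 445, 2225, 11125, 55625]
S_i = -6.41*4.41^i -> [-6.41, -28.27, -124.66, -549.76, -2424.45]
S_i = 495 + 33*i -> [495, 528, 561, 594, 627]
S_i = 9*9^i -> [9, 81, 729, 6561, 59049]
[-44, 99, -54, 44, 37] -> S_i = Random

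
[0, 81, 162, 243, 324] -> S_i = 0 + 81*i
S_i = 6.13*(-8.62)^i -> [6.13, -52.84, 455.49, -3926.29, 33844.61]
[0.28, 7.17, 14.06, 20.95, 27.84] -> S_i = 0.28 + 6.89*i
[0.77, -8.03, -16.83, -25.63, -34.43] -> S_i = 0.77 + -8.80*i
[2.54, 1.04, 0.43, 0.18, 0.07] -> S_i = 2.54*0.41^i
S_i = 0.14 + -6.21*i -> [0.14, -6.07, -12.28, -18.49, -24.7]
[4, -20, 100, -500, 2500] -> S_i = 4*-5^i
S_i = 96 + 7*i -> [96, 103, 110, 117, 124]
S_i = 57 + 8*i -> [57, 65, 73, 81, 89]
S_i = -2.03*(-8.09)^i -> [-2.03, 16.42, -132.86, 1074.83, -8695.41]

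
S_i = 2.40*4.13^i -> [2.4, 9.91, 40.94, 169.07, 698.25]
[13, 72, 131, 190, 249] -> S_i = 13 + 59*i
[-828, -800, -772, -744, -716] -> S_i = -828 + 28*i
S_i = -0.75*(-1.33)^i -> [-0.75, 1.0, -1.33, 1.76, -2.35]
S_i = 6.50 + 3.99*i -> [6.5, 10.49, 14.48, 18.47, 22.46]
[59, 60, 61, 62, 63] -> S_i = 59 + 1*i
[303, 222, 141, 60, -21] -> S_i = 303 + -81*i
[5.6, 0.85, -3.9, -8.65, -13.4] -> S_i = 5.60 + -4.75*i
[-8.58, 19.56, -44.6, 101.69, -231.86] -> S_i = -8.58*(-2.28)^i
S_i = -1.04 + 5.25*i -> [-1.04, 4.21, 9.46, 14.71, 19.96]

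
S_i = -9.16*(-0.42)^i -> [-9.16, 3.85, -1.62, 0.68, -0.29]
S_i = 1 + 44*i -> [1, 45, 89, 133, 177]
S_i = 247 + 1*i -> [247, 248, 249, 250, 251]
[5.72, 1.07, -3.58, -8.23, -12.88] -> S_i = 5.72 + -4.65*i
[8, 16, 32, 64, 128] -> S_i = 8*2^i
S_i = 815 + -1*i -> [815, 814, 813, 812, 811]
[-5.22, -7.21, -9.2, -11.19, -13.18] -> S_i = -5.22 + -1.99*i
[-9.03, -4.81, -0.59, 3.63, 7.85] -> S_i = -9.03 + 4.22*i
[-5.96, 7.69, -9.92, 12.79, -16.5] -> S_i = -5.96*(-1.29)^i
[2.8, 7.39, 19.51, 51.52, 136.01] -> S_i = 2.80*2.64^i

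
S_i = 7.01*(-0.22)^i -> [7.01, -1.54, 0.34, -0.07, 0.02]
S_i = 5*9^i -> [5, 45, 405, 3645, 32805]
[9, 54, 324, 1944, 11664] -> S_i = 9*6^i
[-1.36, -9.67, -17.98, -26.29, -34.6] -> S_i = -1.36 + -8.31*i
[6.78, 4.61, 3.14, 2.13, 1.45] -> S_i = 6.78*0.68^i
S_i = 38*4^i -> [38, 152, 608, 2432, 9728]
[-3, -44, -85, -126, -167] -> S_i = -3 + -41*i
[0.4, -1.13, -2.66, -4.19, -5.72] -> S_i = 0.40 + -1.53*i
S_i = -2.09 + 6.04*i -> [-2.09, 3.95, 9.99, 16.03, 22.07]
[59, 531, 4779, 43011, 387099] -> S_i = 59*9^i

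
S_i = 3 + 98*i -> [3, 101, 199, 297, 395]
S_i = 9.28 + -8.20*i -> [9.28, 1.08, -7.12, -15.32, -23.52]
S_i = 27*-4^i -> [27, -108, 432, -1728, 6912]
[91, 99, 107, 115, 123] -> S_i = 91 + 8*i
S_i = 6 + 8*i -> [6, 14, 22, 30, 38]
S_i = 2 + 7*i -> [2, 9, 16, 23, 30]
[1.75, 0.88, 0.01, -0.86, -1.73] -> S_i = 1.75 + -0.87*i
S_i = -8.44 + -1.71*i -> [-8.44, -10.15, -11.86, -13.57, -15.28]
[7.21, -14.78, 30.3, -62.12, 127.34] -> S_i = 7.21*(-2.05)^i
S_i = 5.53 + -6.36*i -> [5.53, -0.83, -7.19, -13.55, -19.91]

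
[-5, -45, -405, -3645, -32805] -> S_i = -5*9^i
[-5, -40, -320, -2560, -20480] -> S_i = -5*8^i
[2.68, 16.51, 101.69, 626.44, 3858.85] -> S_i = 2.68*6.16^i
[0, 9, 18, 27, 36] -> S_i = 0 + 9*i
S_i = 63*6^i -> [63, 378, 2268, 13608, 81648]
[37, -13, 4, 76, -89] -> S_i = Random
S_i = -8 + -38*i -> [-8, -46, -84, -122, -160]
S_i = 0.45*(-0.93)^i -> [0.45, -0.42, 0.39, -0.36, 0.34]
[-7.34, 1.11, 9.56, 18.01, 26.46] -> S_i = -7.34 + 8.45*i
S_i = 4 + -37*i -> [4, -33, -70, -107, -144]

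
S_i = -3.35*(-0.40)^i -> [-3.35, 1.34, -0.54, 0.21, -0.09]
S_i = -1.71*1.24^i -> [-1.71, -2.12, -2.63, -3.26, -4.04]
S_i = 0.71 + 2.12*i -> [0.71, 2.83, 4.95, 7.07, 9.19]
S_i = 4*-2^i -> [4, -8, 16, -32, 64]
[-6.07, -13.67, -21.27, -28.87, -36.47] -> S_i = -6.07 + -7.60*i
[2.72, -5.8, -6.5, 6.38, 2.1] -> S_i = Random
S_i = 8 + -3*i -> [8, 5, 2, -1, -4]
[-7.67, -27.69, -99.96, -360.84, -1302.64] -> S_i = -7.67*3.61^i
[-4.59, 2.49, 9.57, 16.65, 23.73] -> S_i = -4.59 + 7.08*i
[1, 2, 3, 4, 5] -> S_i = 1 + 1*i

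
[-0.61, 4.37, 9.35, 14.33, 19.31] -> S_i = -0.61 + 4.98*i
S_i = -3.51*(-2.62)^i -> [-3.51, 9.2, -24.09, 63.13, -165.39]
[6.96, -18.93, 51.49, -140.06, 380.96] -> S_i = 6.96*(-2.72)^i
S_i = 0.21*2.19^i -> [0.21, 0.46, 1.01, 2.21, 4.83]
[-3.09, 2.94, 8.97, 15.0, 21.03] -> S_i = -3.09 + 6.03*i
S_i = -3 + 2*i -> [-3, -1, 1, 3, 5]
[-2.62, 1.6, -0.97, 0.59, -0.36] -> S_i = -2.62*(-0.61)^i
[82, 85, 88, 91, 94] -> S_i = 82 + 3*i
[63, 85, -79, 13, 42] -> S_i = Random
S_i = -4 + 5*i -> [-4, 1, 6, 11, 16]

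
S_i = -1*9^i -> [-1, -9, -81, -729, -6561]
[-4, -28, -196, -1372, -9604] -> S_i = -4*7^i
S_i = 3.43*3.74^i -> [3.43, 12.83, 47.98, 179.44, 671.09]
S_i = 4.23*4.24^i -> [4.23, 17.94, 76.05, 322.43, 1367.11]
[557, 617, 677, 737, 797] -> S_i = 557 + 60*i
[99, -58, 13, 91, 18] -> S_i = Random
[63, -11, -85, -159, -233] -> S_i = 63 + -74*i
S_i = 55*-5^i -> [55, -275, 1375, -6875, 34375]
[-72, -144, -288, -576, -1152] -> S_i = -72*2^i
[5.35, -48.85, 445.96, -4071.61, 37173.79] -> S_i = 5.35*(-9.13)^i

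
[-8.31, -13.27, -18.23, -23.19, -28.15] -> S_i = -8.31 + -4.96*i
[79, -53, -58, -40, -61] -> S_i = Random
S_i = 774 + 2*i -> [774, 776, 778, 780, 782]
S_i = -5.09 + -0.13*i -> [-5.09, -5.22, -5.35, -5.48, -5.61]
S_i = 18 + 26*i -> [18, 44, 70, 96, 122]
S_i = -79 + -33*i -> [-79, -112, -145, -178, -211]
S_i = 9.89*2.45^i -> [9.89, 24.23, 59.36, 145.44, 356.34]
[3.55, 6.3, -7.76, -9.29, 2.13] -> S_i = Random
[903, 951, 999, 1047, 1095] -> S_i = 903 + 48*i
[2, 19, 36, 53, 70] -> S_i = 2 + 17*i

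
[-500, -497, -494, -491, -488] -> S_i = -500 + 3*i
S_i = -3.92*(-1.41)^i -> [-3.92, 5.53, -7.79, 10.99, -15.49]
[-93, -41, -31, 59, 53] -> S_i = Random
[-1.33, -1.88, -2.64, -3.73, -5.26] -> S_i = -1.33*1.41^i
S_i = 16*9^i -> [16, 144, 1296, 11664, 104976]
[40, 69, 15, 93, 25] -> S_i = Random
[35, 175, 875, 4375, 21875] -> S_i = 35*5^i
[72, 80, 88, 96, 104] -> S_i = 72 + 8*i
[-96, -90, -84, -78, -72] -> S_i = -96 + 6*i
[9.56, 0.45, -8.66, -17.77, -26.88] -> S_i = 9.56 + -9.11*i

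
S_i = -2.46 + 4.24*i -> [-2.46, 1.78, 6.02, 10.26, 14.5]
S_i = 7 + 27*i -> [7, 34, 61, 88, 115]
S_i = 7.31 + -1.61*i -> [7.31, 5.7, 4.09, 2.48, 0.87]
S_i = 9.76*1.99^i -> [9.76, 19.42, 38.65, 76.91, 153.06]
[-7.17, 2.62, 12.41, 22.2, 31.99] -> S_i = -7.17 + 9.79*i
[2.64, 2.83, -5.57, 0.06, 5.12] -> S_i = Random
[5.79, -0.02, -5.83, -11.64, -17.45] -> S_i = 5.79 + -5.81*i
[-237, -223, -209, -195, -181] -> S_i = -237 + 14*i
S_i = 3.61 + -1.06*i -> [3.61, 2.55, 1.49, 0.43, -0.63]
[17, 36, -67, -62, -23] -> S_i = Random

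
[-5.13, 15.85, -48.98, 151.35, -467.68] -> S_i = -5.13*(-3.09)^i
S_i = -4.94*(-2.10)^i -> [-4.94, 10.37, -21.79, 45.75, -96.07]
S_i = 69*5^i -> [69, 345, 1725, 8625, 43125]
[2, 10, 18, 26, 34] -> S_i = 2 + 8*i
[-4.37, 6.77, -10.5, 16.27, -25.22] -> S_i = -4.37*(-1.55)^i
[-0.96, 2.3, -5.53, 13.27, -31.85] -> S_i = -0.96*(-2.40)^i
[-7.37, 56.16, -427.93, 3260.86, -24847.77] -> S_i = -7.37*(-7.62)^i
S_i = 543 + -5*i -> [543, 538, 533, 528, 523]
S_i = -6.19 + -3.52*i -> [-6.19, -9.71, -13.23, -16.75, -20.27]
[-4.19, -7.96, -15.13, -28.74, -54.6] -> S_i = -4.19*1.90^i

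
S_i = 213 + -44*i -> [213, 169, 125, 81, 37]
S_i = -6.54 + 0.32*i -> [-6.54, -6.22, -5.9, -5.58, -5.26]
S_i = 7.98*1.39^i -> [7.98, 11.09, 15.42, 21.43, 29.79]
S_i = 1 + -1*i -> [1, 0, -1, -2, -3]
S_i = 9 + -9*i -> [9, 0, -9, -18, -27]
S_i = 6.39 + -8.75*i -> [6.39, -2.36, -11.11, -19.86, -28.61]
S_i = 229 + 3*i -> [229, 232, 235, 238, 241]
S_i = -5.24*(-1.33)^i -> [-5.24, 6.97, -9.27, 12.33, -16.4]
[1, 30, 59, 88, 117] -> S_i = 1 + 29*i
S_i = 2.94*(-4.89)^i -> [2.94, -14.38, 70.3, -343.77, 1681.06]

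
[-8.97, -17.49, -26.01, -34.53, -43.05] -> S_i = -8.97 + -8.52*i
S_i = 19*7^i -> [19, 133, 931, 6517, 45619]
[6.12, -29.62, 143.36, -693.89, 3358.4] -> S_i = 6.12*(-4.84)^i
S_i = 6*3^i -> [6, 18, 54, 162, 486]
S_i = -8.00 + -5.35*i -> [-8.0, -13.35, -18.7, -24.05, -29.4]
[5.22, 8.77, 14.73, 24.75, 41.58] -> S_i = 5.22*1.68^i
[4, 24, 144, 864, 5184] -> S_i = 4*6^i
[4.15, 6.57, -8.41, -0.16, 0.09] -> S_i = Random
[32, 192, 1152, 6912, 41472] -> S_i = 32*6^i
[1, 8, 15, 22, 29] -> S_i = 1 + 7*i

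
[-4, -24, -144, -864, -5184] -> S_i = -4*6^i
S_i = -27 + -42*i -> [-27, -69, -111, -153, -195]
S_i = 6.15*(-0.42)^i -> [6.15, -2.58, 1.08, -0.46, 0.19]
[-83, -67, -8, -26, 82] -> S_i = Random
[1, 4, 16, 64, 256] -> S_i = 1*4^i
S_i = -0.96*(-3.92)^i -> [-0.96, 3.76, -14.75, 57.83, -226.68]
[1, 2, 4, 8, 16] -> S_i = 1*2^i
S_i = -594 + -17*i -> [-594, -611, -628, -645, -662]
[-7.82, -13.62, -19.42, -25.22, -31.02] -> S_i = -7.82 + -5.80*i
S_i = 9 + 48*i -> [9, 57, 105, 153, 201]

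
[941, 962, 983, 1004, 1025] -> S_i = 941 + 21*i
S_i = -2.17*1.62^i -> [-2.17, -3.52, -5.69, -9.23, -14.95]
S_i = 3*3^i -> [3, 9, 27, 81, 243]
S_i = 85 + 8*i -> [85, 93, 101, 109, 117]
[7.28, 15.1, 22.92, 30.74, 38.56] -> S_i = 7.28 + 7.82*i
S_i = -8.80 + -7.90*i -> [-8.8, -16.7, -24.6, -32.5, -40.4]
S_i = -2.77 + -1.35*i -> [-2.77, -4.12, -5.47, -6.82, -8.17]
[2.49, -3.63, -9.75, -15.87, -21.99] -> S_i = 2.49 + -6.12*i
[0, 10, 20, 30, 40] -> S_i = 0 + 10*i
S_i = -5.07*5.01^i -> [-5.07, -25.4, -127.26, -637.56, -3194.18]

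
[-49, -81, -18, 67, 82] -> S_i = Random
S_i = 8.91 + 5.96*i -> [8.91, 14.87, 20.83, 26.79, 32.75]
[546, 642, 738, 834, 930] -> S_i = 546 + 96*i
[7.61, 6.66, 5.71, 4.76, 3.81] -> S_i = 7.61 + -0.95*i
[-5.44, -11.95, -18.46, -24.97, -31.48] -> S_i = -5.44 + -6.51*i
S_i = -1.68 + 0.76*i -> [-1.68, -0.92, -0.16, 0.6, 1.36]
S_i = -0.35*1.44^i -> [-0.35, -0.5, -0.73, -1.05, -1.5]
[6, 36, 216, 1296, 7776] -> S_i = 6*6^i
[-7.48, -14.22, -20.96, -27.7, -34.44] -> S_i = -7.48 + -6.74*i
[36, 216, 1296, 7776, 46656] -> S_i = 36*6^i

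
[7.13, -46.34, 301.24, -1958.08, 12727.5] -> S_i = 7.13*(-6.50)^i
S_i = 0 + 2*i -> [0, 2, 4, 6, 8]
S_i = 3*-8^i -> [3, -24, 192, -1536, 12288]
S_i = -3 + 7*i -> [-3, 4, 11, 18, 25]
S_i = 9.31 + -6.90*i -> [9.31, 2.41, -4.49, -11.39, -18.29]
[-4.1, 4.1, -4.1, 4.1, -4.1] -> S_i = -4.10*(-1.00)^i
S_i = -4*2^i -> [-4, -8, -16, -32, -64]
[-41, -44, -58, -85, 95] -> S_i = Random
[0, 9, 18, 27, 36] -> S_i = 0 + 9*i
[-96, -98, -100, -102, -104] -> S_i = -96 + -2*i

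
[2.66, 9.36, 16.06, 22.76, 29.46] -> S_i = 2.66 + 6.70*i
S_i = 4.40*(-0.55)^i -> [4.4, -2.42, 1.33, -0.73, 0.4]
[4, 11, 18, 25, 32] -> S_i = 4 + 7*i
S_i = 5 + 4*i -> [5, 9, 13, 17, 21]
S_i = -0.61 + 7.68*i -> [-0.61, 7.07, 14.75, 22.43, 30.11]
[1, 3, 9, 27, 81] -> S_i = 1*3^i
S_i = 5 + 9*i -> [5, 14, 23, 32, 41]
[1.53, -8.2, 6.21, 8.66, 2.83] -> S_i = Random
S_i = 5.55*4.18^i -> [5.55, 23.2, 96.97, 405.34, 1694.33]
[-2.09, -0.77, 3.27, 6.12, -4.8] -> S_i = Random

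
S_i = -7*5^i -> [-7, -35, -175, -875, -4375]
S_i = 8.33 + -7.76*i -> [8.33, 0.57, -7.19, -14.95, -22.71]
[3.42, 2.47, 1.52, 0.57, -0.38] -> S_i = 3.42 + -0.95*i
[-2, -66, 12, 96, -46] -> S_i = Random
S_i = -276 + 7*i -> [-276, -269, -262, -255, -248]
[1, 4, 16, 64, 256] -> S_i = 1*4^i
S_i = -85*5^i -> [-85, -425, -2125, -10625, -53125]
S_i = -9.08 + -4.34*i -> [-9.08, -13.42, -17.76, -22.1, -26.44]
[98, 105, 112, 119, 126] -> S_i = 98 + 7*i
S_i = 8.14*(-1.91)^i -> [8.14, -15.55, 29.7, -56.72, 108.33]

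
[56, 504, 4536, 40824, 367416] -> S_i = 56*9^i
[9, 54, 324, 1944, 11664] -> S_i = 9*6^i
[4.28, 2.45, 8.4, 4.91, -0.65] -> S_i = Random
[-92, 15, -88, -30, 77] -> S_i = Random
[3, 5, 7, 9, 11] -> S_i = 3 + 2*i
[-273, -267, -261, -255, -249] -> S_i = -273 + 6*i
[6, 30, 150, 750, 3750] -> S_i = 6*5^i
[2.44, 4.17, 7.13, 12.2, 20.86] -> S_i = 2.44*1.71^i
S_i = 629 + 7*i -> [629, 636, 643, 650, 657]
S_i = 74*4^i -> [74, 296, 1184, 4736, 18944]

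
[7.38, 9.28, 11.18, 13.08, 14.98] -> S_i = 7.38 + 1.90*i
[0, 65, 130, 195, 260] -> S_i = 0 + 65*i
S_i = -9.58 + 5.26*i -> [-9.58, -4.32, 0.94, 6.2, 11.46]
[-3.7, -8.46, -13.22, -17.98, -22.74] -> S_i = -3.70 + -4.76*i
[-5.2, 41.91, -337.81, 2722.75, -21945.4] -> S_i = -5.20*(-8.06)^i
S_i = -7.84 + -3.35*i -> [-7.84, -11.19, -14.54, -17.89, -21.24]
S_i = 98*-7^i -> [98, -686, 4802, -33614, 235298]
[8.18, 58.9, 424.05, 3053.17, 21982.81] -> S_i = 8.18*7.20^i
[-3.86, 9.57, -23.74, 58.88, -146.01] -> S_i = -3.86*(-2.48)^i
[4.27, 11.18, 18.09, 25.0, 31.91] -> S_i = 4.27 + 6.91*i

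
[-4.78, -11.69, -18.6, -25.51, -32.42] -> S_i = -4.78 + -6.91*i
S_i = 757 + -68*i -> [757, 689, 621, 553, 485]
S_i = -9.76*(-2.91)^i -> [-9.76, 28.4, -82.65, 240.51, -699.88]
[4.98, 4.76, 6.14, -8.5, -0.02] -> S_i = Random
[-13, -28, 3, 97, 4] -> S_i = Random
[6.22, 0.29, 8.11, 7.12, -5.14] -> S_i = Random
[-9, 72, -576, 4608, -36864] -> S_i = -9*-8^i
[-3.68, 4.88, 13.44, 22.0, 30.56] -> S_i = -3.68 + 8.56*i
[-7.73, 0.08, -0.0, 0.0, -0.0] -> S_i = -7.73*(-0.01)^i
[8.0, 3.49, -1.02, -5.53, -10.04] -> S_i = 8.00 + -4.51*i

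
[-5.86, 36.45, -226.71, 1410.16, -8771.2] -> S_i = -5.86*(-6.22)^i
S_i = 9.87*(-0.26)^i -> [9.87, -2.57, 0.67, -0.17, 0.05]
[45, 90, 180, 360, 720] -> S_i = 45*2^i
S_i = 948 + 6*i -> [948, 954, 960, 966, 972]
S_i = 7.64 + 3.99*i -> [7.64, 11.63, 15.62, 19.61, 23.6]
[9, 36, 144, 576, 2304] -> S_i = 9*4^i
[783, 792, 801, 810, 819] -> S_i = 783 + 9*i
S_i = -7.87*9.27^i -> [-7.87, -72.95, -676.29, -6269.23, -58115.73]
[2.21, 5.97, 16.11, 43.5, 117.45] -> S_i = 2.21*2.70^i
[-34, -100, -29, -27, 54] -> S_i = Random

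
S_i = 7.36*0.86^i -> [7.36, 6.33, 5.44, 4.68, 4.03]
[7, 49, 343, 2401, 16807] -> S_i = 7*7^i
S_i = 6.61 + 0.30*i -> [6.61, 6.91, 7.21, 7.51, 7.81]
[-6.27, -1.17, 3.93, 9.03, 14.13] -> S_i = -6.27 + 5.10*i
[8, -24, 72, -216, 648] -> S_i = 8*-3^i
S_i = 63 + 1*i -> [63, 64, 65, 66, 67]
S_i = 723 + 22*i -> [723, 745, 767, 789, 811]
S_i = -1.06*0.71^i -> [-1.06, -0.75, -0.53, -0.38, -0.27]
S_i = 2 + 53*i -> [2, 55, 108, 161, 214]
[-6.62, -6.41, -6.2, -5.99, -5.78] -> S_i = -6.62 + 0.21*i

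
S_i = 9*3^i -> [9, 27, 81, 243, 729]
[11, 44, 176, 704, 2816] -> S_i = 11*4^i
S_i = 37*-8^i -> [37, -296, 2368, -18944, 151552]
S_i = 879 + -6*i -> [879, 873, 867, 861, 855]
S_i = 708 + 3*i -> [708, 711, 714, 717, 720]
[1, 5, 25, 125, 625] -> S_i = 1*5^i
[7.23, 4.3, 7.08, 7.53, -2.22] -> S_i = Random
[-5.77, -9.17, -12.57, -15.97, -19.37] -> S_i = -5.77 + -3.40*i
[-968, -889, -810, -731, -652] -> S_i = -968 + 79*i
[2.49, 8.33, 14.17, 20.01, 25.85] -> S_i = 2.49 + 5.84*i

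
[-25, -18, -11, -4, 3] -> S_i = -25 + 7*i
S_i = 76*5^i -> [76, 380, 1900, 9500, 47500]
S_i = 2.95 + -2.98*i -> [2.95, -0.03, -3.01, -5.99, -8.97]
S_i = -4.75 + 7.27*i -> [-4.75, 2.52, 9.79, 17.06, 24.33]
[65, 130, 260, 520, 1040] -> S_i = 65*2^i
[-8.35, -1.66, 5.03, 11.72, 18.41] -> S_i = -8.35 + 6.69*i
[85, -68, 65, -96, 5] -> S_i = Random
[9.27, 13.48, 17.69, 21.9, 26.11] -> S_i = 9.27 + 4.21*i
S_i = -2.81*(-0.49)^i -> [-2.81, 1.38, -0.67, 0.33, -0.16]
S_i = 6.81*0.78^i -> [6.81, 5.31, 4.14, 3.23, 2.52]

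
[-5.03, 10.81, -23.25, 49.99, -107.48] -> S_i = -5.03*(-2.15)^i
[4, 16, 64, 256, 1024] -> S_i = 4*4^i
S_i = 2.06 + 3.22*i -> [2.06, 5.28, 8.5, 11.72, 14.94]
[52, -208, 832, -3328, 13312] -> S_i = 52*-4^i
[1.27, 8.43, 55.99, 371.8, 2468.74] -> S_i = 1.27*6.64^i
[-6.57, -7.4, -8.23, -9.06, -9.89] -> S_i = -6.57 + -0.83*i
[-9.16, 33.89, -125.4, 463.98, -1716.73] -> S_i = -9.16*(-3.70)^i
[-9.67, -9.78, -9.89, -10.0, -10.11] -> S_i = -9.67 + -0.11*i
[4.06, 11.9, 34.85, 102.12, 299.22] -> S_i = 4.06*2.93^i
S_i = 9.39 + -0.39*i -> [9.39, 9.0, 8.61, 8.22, 7.83]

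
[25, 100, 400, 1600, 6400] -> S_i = 25*4^i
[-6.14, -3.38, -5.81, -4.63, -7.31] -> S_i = Random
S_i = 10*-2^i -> [10, -20, 40, -80, 160]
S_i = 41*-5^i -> [41, -205, 1025, -5125, 25625]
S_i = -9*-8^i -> [-9, 72, -576, 4608, -36864]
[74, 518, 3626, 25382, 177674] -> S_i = 74*7^i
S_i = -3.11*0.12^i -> [-3.11, -0.37, -0.04, -0.01, -0.0]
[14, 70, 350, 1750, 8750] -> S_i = 14*5^i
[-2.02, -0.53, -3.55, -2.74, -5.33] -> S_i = Random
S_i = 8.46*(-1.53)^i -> [8.46, -12.94, 19.8, -30.3, 46.36]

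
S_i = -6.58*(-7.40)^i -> [-6.58, 48.69, -360.32, 2666.37, -19731.17]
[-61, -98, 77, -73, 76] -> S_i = Random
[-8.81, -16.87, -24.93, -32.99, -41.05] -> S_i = -8.81 + -8.06*i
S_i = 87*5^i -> [87, 435, 2175, 10875, 54375]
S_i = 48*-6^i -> [48, -288, 1728, -10368, 62208]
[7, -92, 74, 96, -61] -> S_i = Random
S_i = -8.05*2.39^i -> [-8.05, -19.24, -45.98, -109.9, -262.66]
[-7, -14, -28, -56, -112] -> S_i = -7*2^i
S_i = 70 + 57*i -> [70, 127, 184, 241, 298]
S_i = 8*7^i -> [8, 56, 392, 2744, 19208]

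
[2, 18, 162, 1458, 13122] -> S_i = 2*9^i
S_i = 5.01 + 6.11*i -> [5.01, 11.12, 17.23, 23.34, 29.45]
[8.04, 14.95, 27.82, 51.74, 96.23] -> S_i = 8.04*1.86^i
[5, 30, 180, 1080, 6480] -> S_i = 5*6^i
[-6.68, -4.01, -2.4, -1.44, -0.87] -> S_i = -6.68*0.60^i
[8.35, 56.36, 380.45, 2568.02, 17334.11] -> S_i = 8.35*6.75^i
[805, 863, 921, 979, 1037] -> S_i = 805 + 58*i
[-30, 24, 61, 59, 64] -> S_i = Random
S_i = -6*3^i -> [-6, -18, -54, -162, -486]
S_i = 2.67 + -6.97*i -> [2.67, -4.3, -11.27, -18.24, -25.21]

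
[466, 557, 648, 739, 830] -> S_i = 466 + 91*i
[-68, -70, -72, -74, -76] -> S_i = -68 + -2*i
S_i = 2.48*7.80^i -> [2.48, 19.34, 150.88, 1176.89, 9179.73]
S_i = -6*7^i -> [-6, -42, -294, -2058, -14406]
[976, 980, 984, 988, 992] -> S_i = 976 + 4*i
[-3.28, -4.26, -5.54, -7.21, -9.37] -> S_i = -3.28*1.30^i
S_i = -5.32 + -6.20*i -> [-5.32, -11.52, -17.72, -23.92, -30.12]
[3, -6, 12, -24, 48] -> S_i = 3*-2^i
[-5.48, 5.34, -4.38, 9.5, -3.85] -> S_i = Random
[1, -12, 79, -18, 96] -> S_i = Random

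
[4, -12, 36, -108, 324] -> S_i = 4*-3^i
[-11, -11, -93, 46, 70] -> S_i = Random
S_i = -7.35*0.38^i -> [-7.35, -2.79, -1.06, -0.4, -0.15]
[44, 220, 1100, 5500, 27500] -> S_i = 44*5^i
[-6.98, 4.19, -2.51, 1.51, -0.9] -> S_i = -6.98*(-0.60)^i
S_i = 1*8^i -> [1, 8, 64, 512, 4096]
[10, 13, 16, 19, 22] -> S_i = 10 + 3*i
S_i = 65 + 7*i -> [65, 72, 79, 86, 93]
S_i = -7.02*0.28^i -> [-7.02, -1.97, -0.55, -0.15, -0.04]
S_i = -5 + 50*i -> [-5, 45, 95, 145, 195]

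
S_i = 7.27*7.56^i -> [7.27, 54.96, 415.51, 3141.23, 23747.7]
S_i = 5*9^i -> [5, 45, 405, 3645, 32805]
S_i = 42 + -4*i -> [42, 38, 34, 30, 26]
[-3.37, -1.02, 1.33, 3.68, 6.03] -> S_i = -3.37 + 2.35*i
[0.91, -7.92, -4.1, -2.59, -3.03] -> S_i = Random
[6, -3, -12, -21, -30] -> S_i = 6 + -9*i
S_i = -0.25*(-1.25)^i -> [-0.25, 0.31, -0.39, 0.49, -0.61]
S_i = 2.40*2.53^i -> [2.4, 6.07, 15.36, 38.87, 98.33]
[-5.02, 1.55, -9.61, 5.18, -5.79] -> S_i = Random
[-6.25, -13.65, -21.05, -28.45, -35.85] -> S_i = -6.25 + -7.40*i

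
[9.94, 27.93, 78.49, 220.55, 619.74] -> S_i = 9.94*2.81^i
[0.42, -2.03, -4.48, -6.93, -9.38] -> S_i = 0.42 + -2.45*i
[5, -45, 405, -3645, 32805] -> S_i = 5*-9^i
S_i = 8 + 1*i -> [8, 9, 10, 11, 12]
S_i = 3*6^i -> [3, 18, 108, 648, 3888]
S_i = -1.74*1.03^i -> [-1.74, -1.79, -1.85, -1.9, -1.96]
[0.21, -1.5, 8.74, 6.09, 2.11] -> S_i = Random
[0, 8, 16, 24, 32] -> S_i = 0 + 8*i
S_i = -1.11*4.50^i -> [-1.11, -5.0, -22.48, -101.15, -455.17]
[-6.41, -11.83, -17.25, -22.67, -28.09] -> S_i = -6.41 + -5.42*i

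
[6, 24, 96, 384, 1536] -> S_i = 6*4^i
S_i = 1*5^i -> [1, 5, 25, 125, 625]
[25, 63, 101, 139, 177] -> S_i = 25 + 38*i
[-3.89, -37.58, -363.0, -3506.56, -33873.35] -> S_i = -3.89*9.66^i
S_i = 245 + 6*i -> [245, 251, 257, 263, 269]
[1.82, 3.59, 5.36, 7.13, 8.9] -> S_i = 1.82 + 1.77*i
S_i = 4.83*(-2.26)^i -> [4.83, -10.92, 24.67, -55.75, 126.0]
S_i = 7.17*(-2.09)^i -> [7.17, -14.99, 31.32, -65.46, 136.81]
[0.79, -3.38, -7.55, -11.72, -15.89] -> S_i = 0.79 + -4.17*i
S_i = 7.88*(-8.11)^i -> [7.88, -63.91, 518.28, -4203.28, 34088.64]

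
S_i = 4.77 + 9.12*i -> [4.77, 13.89, 23.01, 32.13, 41.25]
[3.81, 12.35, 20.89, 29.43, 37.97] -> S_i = 3.81 + 8.54*i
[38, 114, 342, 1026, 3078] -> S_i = 38*3^i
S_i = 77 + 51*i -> [77, 128, 179, 230, 281]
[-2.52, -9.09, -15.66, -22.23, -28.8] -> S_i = -2.52 + -6.57*i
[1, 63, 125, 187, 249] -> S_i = 1 + 62*i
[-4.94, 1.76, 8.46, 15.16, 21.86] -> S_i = -4.94 + 6.70*i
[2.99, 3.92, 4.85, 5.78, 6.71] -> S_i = 2.99 + 0.93*i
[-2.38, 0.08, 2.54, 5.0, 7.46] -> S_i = -2.38 + 2.46*i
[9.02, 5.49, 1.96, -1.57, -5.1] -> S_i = 9.02 + -3.53*i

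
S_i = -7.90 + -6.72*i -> [-7.9, -14.62, -21.34, -28.06, -34.78]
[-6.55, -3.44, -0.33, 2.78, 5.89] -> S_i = -6.55 + 3.11*i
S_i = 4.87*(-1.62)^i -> [4.87, -7.89, 12.78, -20.7, 33.54]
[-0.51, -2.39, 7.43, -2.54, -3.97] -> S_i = Random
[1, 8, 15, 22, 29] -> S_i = 1 + 7*i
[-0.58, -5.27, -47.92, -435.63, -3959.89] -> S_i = -0.58*9.09^i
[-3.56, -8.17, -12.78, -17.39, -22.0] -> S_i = -3.56 + -4.61*i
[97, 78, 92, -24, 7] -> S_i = Random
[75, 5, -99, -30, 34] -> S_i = Random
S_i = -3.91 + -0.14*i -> [-3.91, -4.05, -4.19, -4.33, -4.47]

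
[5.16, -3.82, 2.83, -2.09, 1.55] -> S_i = 5.16*(-0.74)^i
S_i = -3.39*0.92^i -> [-3.39, -3.12, -2.87, -2.64, -2.43]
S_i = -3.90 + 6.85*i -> [-3.9, 2.95, 9.8, 16.65, 23.5]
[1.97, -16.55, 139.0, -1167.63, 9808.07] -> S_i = 1.97*(-8.40)^i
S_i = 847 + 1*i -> [847, 848, 849, 850, 851]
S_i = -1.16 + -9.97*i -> [-1.16, -11.13, -21.1, -31.07, -41.04]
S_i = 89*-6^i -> [89, -534, 3204, -19224, 115344]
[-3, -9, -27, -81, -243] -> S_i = -3*3^i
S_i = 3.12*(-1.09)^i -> [3.12, -3.4, 3.71, -4.04, 4.4]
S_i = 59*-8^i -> [59, -472, 3776, -30208, 241664]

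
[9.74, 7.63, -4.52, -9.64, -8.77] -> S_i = Random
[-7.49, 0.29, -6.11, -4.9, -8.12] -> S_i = Random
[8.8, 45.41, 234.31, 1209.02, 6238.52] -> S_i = 8.80*5.16^i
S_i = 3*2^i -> [3, 6, 12, 24, 48]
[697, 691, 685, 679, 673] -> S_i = 697 + -6*i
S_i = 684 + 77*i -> [684, 761, 838, 915, 992]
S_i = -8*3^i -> [-8, -24, -72, -216, -648]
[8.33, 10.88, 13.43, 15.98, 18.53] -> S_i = 8.33 + 2.55*i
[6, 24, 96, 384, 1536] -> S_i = 6*4^i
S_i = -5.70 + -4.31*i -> [-5.7, -10.01, -14.32, -18.63, -22.94]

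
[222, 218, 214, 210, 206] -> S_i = 222 + -4*i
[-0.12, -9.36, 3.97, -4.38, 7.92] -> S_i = Random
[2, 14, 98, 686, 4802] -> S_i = 2*7^i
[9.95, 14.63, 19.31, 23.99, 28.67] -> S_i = 9.95 + 4.68*i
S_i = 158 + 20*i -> [158, 178, 198, 218, 238]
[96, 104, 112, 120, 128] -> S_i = 96 + 8*i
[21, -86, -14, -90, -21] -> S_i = Random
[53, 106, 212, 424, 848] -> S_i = 53*2^i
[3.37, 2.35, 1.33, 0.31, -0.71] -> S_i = 3.37 + -1.02*i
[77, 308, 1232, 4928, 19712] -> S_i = 77*4^i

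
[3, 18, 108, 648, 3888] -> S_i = 3*6^i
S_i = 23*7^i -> [23, 161, 1127, 7889, 55223]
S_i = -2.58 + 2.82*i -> [-2.58, 0.24, 3.06, 5.88, 8.7]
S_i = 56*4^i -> [56, 224, 896, 3584, 14336]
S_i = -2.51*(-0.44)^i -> [-2.51, 1.1, -0.49, 0.21, -0.09]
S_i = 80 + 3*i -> [80, 83, 86, 89, 92]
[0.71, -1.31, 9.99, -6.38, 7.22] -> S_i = Random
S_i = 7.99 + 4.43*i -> [7.99, 12.42, 16.85, 21.28, 25.71]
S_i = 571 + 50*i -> [571, 621, 671, 721, 771]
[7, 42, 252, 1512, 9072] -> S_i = 7*6^i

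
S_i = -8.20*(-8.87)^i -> [-8.2, 72.73, -645.15, 5722.49, -50758.45]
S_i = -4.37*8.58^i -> [-4.37, -37.49, -321.7, -2760.22, -23682.67]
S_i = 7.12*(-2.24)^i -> [7.12, -15.95, 35.73, -80.02, 179.26]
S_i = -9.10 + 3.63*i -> [-9.1, -5.47, -1.84, 1.79, 5.42]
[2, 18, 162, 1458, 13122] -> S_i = 2*9^i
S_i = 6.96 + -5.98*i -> [6.96, 0.98, -5.0, -10.98, -16.96]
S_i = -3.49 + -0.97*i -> [-3.49, -4.46, -5.43, -6.4, -7.37]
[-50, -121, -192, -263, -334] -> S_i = -50 + -71*i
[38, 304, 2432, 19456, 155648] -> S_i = 38*8^i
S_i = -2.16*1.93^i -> [-2.16, -4.17, -8.05, -15.53, -29.97]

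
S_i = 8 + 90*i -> [8, 98, 188, 278, 368]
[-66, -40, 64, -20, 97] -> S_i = Random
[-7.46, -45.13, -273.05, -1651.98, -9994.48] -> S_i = -7.46*6.05^i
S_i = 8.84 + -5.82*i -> [8.84, 3.02, -2.8, -8.62, -14.44]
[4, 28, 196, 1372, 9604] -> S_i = 4*7^i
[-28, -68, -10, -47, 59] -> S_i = Random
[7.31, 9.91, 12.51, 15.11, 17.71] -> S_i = 7.31 + 2.60*i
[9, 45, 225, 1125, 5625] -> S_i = 9*5^i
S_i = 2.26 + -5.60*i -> [2.26, -3.34, -8.94, -14.54, -20.14]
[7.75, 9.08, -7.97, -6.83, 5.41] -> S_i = Random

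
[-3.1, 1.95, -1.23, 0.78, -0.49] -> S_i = -3.10*(-0.63)^i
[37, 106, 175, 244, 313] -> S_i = 37 + 69*i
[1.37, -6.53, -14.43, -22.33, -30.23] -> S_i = 1.37 + -7.90*i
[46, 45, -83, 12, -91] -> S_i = Random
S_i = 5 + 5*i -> [5, 10, 15, 20, 25]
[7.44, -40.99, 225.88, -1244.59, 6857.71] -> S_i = 7.44*(-5.51)^i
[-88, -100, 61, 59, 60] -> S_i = Random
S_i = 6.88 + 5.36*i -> [6.88, 12.24, 17.6, 22.96, 28.32]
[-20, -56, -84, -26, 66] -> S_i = Random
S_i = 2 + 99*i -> [2, 101, 200, 299, 398]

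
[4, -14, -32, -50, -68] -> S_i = 4 + -18*i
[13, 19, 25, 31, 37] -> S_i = 13 + 6*i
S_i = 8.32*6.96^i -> [8.32, 57.91, 403.03, 2805.12, 19523.62]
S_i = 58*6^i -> [58, 348, 2088, 12528, 75168]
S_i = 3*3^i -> [3, 9, 27, 81, 243]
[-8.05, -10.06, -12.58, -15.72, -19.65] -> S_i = -8.05*1.25^i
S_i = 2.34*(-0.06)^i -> [2.34, -0.14, 0.01, -0.0, 0.0]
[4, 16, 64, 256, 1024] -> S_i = 4*4^i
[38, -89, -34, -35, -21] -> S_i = Random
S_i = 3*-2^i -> [3, -6, 12, -24, 48]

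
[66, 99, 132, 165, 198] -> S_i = 66 + 33*i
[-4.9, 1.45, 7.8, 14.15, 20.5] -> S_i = -4.90 + 6.35*i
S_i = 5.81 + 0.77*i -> [5.81, 6.58, 7.35, 8.12, 8.89]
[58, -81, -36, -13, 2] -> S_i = Random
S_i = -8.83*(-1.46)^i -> [-8.83, 12.89, -18.82, 27.48, -40.12]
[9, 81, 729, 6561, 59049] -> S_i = 9*9^i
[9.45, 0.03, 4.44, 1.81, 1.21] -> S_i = Random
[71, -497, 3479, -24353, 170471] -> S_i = 71*-7^i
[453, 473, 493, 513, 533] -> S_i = 453 + 20*i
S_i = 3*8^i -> [3, 24, 192, 1536, 12288]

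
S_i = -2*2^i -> [-2, -4, -8, -16, -32]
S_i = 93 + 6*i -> [93, 99, 105, 111, 117]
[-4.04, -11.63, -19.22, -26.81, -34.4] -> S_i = -4.04 + -7.59*i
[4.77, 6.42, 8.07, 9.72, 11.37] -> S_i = 4.77 + 1.65*i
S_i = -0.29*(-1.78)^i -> [-0.29, 0.52, -0.92, 1.64, -2.91]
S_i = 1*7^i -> [1, 7, 49, 343, 2401]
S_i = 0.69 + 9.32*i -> [0.69, 10.01, 19.33, 28.65, 37.97]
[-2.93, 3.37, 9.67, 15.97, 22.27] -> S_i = -2.93 + 6.30*i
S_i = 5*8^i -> [5, 40, 320, 2560, 20480]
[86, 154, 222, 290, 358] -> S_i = 86 + 68*i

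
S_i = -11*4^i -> [-11, -44, -176, -704, -2816]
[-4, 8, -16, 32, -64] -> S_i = -4*-2^i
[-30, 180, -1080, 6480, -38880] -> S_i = -30*-6^i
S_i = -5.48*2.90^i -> [-5.48, -15.89, -46.09, -133.65, -387.59]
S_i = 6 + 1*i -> [6, 7, 8, 9, 10]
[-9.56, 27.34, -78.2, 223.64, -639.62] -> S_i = -9.56*(-2.86)^i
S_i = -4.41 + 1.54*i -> [-4.41, -2.87, -1.33, 0.21, 1.75]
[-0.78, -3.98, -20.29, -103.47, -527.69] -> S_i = -0.78*5.10^i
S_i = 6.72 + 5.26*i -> [6.72, 11.98, 17.24, 22.5, 27.76]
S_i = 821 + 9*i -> [821, 830, 839, 848, 857]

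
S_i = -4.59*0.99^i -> [-4.59, -4.54, -4.5, -4.45, -4.41]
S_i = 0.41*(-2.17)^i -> [0.41, -0.89, 1.93, -4.19, 9.09]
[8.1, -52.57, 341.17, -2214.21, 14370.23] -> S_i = 8.10*(-6.49)^i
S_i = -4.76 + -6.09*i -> [-4.76, -10.85, -16.94, -23.03, -29.12]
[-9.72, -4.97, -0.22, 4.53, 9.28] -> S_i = -9.72 + 4.75*i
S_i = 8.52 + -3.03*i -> [8.52, 5.49, 2.46, -0.57, -3.6]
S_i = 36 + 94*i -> [36, 130, 224, 318, 412]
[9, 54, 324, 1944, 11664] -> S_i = 9*6^i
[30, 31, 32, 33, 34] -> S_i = 30 + 1*i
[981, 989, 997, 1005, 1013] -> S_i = 981 + 8*i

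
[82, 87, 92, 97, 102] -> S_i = 82 + 5*i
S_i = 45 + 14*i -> [45, 59, 73, 87, 101]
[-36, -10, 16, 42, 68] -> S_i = -36 + 26*i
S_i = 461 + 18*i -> [461, 479, 497, 515, 533]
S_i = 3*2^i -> [3, 6, 12, 24, 48]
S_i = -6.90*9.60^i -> [-6.9, -66.24, -635.9, -6104.68, -58604.91]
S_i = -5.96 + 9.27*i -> [-5.96, 3.31, 12.58, 21.85, 31.12]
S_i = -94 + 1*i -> [-94, -93, -92, -91, -90]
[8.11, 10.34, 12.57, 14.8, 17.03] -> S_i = 8.11 + 2.23*i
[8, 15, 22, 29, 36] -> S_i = 8 + 7*i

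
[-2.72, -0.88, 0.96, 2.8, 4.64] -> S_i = -2.72 + 1.84*i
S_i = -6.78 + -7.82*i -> [-6.78, -14.6, -22.42, -30.24, -38.06]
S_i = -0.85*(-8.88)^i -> [-0.85, 7.55, -67.03, 595.19, -5285.31]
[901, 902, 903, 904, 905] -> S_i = 901 + 1*i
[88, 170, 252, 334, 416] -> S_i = 88 + 82*i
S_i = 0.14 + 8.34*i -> [0.14, 8.48, 16.82, 25.16, 33.5]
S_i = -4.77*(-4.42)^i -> [-4.77, 21.08, -93.19, 411.89, -1820.57]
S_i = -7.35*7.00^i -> [-7.35, -51.45, -360.15, -2521.05, -17647.35]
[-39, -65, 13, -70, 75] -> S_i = Random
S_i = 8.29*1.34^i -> [8.29, 11.11, 14.89, 19.95, 26.73]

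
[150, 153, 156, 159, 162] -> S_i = 150 + 3*i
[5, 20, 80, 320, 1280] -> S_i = 5*4^i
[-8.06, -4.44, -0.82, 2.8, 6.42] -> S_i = -8.06 + 3.62*i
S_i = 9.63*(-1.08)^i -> [9.63, -10.4, 11.23, -12.13, 13.1]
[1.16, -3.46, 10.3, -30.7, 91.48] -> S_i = 1.16*(-2.98)^i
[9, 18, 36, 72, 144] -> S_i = 9*2^i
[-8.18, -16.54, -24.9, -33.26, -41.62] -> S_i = -8.18 + -8.36*i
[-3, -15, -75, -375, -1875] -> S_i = -3*5^i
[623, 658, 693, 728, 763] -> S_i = 623 + 35*i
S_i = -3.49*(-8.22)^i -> [-3.49, 28.69, -235.81, 1938.39, -15933.56]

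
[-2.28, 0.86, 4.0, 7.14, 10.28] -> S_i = -2.28 + 3.14*i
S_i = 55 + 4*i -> [55, 59, 63, 67, 71]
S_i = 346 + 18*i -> [346, 364, 382, 400, 418]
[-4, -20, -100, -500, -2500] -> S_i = -4*5^i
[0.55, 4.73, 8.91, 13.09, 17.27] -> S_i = 0.55 + 4.18*i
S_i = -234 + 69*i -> [-234, -165, -96, -27, 42]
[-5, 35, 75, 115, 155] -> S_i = -5 + 40*i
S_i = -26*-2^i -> [-26, 52, -104, 208, -416]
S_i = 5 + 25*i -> [5, 30, 55, 80, 105]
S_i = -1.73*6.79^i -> [-1.73, -11.75, -79.76, -541.57, -3677.27]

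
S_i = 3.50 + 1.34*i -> [3.5, 4.84, 6.18, 7.52, 8.86]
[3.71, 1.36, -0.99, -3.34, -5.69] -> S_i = 3.71 + -2.35*i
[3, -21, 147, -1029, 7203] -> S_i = 3*-7^i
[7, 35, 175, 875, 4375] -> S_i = 7*5^i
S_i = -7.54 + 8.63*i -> [-7.54, 1.09, 9.72, 18.35, 26.98]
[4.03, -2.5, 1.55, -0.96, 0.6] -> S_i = 4.03*(-0.62)^i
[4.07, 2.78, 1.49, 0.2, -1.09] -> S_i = 4.07 + -1.29*i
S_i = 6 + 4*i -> [6, 10, 14, 18, 22]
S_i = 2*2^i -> [2, 4, 8, 16, 32]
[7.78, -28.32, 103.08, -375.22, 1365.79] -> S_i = 7.78*(-3.64)^i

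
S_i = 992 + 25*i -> [992, 1017, 1042, 1067, 1092]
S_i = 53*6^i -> [53, 318, 1908, 11448, 68688]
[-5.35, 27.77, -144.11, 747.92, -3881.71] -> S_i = -5.35*(-5.19)^i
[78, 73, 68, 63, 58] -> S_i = 78 + -5*i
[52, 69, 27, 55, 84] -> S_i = Random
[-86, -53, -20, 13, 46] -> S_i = -86 + 33*i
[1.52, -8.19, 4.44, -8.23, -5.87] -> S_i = Random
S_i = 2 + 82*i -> [2, 84, 166, 248, 330]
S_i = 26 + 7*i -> [26, 33, 40, 47, 54]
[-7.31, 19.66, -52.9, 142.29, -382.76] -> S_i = -7.31*(-2.69)^i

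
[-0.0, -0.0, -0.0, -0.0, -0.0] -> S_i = -0.00*0.77^i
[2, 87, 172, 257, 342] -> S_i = 2 + 85*i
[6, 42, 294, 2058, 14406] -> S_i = 6*7^i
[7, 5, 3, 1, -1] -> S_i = 7 + -2*i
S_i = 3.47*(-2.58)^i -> [3.47, -8.95, 23.1, -59.59, 153.75]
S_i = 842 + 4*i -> [842, 846, 850, 854, 858]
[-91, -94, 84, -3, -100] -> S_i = Random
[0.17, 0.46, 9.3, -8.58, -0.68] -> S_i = Random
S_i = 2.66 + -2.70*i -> [2.66, -0.04, -2.74, -5.44, -8.14]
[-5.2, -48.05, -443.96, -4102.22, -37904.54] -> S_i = -5.20*9.24^i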